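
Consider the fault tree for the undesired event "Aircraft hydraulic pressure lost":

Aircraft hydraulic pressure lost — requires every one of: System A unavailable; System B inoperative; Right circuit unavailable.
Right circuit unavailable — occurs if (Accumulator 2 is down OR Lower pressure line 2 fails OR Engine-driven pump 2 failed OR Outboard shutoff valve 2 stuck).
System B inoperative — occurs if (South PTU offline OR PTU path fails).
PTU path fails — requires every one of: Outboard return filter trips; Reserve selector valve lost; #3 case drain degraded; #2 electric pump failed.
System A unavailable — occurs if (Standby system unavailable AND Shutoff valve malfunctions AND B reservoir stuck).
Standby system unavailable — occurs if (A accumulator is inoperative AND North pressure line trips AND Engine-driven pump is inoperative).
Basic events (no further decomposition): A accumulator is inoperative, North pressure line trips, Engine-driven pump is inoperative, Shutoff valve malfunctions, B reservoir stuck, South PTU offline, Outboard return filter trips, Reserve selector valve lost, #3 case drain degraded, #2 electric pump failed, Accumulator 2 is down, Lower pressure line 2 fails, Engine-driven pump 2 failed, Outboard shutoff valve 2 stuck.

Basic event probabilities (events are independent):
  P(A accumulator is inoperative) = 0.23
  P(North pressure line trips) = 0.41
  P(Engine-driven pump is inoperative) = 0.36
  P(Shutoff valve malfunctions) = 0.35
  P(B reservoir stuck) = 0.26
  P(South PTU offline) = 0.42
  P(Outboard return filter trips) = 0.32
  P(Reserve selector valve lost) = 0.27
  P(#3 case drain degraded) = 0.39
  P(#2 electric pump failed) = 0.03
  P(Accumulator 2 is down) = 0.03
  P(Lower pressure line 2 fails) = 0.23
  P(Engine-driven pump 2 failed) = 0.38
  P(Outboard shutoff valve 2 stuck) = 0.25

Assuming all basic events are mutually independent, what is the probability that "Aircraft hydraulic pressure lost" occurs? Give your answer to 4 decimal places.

0.0008

P(Standby system unavailable) [AND] = 0.23 × 0.41 × 0.36 = 0.033948
P(System A unavailable) [AND] = 0.033948 × 0.35 × 0.26 = 0.003089
P(PTU path fails) [AND] = 0.32 × 0.27 × 0.39 × 0.03 = 0.001011
P(System B inoperative) [OR] = 1 − (1−0.42) × (1−0.001011) = 0.420586
P(Right circuit unavailable) [OR] = 1 − (1−0.03) × (1−0.23) × (1−0.38) × (1−0.25) = 0.652692
P(Aircraft hydraulic pressure lost) [AND] = 0.003089 × 0.420586 × 0.652692 = 0.000848
Rounded to 4 decimal places: P(Aircraft hydraulic pressure lost) ≈ 0.0008.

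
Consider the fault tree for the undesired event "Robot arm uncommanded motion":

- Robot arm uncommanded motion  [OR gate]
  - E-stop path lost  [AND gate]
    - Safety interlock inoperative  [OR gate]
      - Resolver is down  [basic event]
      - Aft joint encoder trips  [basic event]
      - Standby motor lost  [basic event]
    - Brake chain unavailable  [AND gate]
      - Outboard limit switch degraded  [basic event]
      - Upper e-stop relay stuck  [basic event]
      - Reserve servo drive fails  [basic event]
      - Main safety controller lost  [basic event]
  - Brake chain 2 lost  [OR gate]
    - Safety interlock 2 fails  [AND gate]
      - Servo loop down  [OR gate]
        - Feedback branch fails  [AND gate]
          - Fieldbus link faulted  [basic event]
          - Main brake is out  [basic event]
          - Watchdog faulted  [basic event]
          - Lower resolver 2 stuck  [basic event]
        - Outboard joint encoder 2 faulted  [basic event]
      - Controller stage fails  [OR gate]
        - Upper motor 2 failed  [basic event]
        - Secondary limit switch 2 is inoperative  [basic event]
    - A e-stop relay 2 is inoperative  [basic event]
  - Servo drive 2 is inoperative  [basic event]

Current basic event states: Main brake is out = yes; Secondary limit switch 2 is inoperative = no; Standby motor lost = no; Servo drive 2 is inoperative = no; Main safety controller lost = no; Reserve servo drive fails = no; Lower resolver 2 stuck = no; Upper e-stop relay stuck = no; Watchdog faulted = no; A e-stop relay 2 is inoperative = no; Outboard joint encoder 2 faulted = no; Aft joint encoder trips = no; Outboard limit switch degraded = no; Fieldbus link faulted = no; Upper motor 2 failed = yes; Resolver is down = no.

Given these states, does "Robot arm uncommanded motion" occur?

No

Safety interlock inoperative [OR]: Resolver is down=not, Aft joint encoder trips=not, Standby motor lost=not → no input occurs → does not occur.
Brake chain unavailable [AND]: Outboard limit switch degraded=not, Upper e-stop relay stuck=not, Reserve servo drive fails=not, Main safety controller lost=not → not all inputs occur → does not occur.
E-stop path lost [AND]: Safety interlock inoperative=not, Brake chain unavailable=not → not all inputs occur → does not occur.
Feedback branch fails [AND]: Fieldbus link faulted=not, Main brake is out=occurs, Watchdog faulted=not, Lower resolver 2 stuck=not → not all inputs occur → does not occur.
Servo loop down [OR]: Feedback branch fails=not, Outboard joint encoder 2 faulted=not → no input occurs → does not occur.
Controller stage fails [OR]: Upper motor 2 failed=occurs, Secondary limit switch 2 is inoperative=not → at least one input occurs → occurs.
Safety interlock 2 fails [AND]: Servo loop down=not, Controller stage fails=occurs → not all inputs occur → does not occur.
Brake chain 2 lost [OR]: Safety interlock 2 fails=not, A e-stop relay 2 is inoperative=not → no input occurs → does not occur.
Robot arm uncommanded motion [OR]: E-stop path lost=not, Brake chain 2 lost=not, Servo drive 2 is inoperative=not → no input occurs → does not occur.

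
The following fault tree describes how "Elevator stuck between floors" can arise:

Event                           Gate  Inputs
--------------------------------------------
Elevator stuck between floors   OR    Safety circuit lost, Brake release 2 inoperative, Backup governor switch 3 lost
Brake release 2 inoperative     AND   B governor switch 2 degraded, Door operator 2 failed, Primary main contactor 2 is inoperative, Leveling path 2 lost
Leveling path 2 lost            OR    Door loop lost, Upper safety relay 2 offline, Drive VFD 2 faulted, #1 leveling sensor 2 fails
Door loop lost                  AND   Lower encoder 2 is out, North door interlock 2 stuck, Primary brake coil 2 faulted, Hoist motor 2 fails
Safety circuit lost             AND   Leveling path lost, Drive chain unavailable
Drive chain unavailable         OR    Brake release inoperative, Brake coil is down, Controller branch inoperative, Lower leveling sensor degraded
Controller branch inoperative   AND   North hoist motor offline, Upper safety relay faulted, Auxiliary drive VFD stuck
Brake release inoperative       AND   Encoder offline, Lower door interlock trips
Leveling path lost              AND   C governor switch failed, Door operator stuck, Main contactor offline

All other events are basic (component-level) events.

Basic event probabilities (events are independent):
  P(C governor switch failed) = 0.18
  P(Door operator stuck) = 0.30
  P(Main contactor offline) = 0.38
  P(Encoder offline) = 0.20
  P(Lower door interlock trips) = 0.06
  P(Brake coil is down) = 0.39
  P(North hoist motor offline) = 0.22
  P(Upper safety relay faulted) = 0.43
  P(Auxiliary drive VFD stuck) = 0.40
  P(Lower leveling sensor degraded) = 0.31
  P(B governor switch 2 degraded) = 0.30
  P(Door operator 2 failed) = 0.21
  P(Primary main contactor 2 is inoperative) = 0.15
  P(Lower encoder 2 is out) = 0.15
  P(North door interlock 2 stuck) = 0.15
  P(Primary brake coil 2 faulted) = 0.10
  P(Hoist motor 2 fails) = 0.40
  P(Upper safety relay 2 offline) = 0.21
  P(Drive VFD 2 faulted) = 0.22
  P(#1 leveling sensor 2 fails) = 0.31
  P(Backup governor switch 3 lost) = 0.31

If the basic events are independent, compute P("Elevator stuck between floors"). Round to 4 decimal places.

P(Leveling path lost) [AND] = 0.18 × 0.30 × 0.38 = 0.020520
P(Brake release inoperative) [AND] = 0.20 × 0.06 = 0.012000
P(Controller branch inoperative) [AND] = 0.22 × 0.43 × 0.40 = 0.037840
P(Drive chain unavailable) [OR] = 1 − (1−0.012000) × (1−0.39) × (1−0.037840) × (1−0.31) = 0.599887
P(Safety circuit lost) [AND] = 0.020520 × 0.599887 = 0.012310
P(Door loop lost) [AND] = 0.15 × 0.15 × 0.10 × 0.40 = 0.000900
P(Leveling path 2 lost) [OR] = 1 − (1−0.000900) × (1−0.21) × (1−0.22) × (1−0.31) = 0.575205
P(Brake release 2 inoperative) [AND] = 0.30 × 0.21 × 0.15 × 0.575205 = 0.005436
P(Elevator stuck between floors) [OR] = 1 − (1−0.012310) × (1−0.005436) × (1−0.31) = 0.322199
Rounded to 4 decimal places: P(Elevator stuck between floors) ≈ 0.3222.

0.3222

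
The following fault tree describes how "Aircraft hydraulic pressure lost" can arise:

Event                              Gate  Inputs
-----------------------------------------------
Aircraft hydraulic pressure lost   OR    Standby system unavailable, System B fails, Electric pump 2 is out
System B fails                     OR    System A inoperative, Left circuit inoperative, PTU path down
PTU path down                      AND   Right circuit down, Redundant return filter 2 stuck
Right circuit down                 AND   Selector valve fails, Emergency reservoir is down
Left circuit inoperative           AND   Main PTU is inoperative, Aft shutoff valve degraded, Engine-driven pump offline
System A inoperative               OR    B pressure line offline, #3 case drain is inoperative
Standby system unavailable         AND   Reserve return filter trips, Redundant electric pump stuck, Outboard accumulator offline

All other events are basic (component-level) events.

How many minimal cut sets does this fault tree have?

6

Standby system unavailable [AND]: one cut set from each child combined → 1 × 1 × 1 = 1 cut set(s).
System A inoperative [OR]: union of children's cut sets → 2 cut set(s).
Left circuit inoperative [AND]: one cut set from each child combined → 1 × 1 × 1 = 1 cut set(s).
Right circuit down [AND]: one cut set from each child combined → 1 × 1 = 1 cut set(s).
PTU path down [AND]: one cut set from each child combined → 1 × 1 = 1 cut set(s).
System B fails [OR]: union of children's cut sets → 4 cut set(s).
Aircraft hydraulic pressure lost [OR]: union of children's cut sets → 6 cut set(s).
Minimal cut sets: {Outboard accumulator offline, Redundant electric pump stuck, Reserve return filter trips}; {B pressure line offline}; {#3 case drain is inoperative}; {Aft shutoff valve degraded, Engine-driven pump offline, Main PTU is inoperative}; {Emergency reservoir is down, Redundant return filter 2 stuck, Selector valve fails}; {Electric pump 2 is out}.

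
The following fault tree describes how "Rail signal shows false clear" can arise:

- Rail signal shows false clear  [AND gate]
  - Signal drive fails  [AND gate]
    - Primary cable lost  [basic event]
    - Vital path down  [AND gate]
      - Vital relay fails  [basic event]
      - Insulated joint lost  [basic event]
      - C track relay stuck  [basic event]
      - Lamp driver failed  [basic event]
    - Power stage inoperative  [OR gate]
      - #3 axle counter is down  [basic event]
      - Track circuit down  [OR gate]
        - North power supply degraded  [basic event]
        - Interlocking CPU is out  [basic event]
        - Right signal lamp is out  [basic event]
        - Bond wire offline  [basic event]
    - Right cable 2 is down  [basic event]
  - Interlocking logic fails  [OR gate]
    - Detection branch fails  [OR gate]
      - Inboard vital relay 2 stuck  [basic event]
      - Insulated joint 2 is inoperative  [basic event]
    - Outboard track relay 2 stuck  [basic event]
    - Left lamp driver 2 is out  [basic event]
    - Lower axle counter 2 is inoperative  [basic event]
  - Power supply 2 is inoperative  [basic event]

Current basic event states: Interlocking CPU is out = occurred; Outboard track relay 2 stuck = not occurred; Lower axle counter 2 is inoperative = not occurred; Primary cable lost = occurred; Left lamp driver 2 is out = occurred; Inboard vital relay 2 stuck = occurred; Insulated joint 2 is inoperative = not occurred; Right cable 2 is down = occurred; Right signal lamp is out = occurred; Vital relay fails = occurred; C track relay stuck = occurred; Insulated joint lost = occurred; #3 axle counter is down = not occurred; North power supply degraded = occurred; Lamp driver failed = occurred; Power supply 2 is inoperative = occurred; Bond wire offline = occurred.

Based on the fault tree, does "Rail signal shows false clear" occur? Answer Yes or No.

Yes

Vital path down [AND]: Vital relay fails=occurs, Insulated joint lost=occurs, C track relay stuck=occurs, Lamp driver failed=occurs → all inputs occur → occurs.
Track circuit down [OR]: North power supply degraded=occurs, Interlocking CPU is out=occurs, Right signal lamp is out=occurs, Bond wire offline=occurs → at least one input occurs → occurs.
Power stage inoperative [OR]: #3 axle counter is down=not, Track circuit down=occurs → at least one input occurs → occurs.
Signal drive fails [AND]: Primary cable lost=occurs, Vital path down=occurs, Power stage inoperative=occurs, Right cable 2 is down=occurs → all inputs occur → occurs.
Detection branch fails [OR]: Inboard vital relay 2 stuck=occurs, Insulated joint 2 is inoperative=not → at least one input occurs → occurs.
Interlocking logic fails [OR]: Detection branch fails=occurs, Outboard track relay 2 stuck=not, Left lamp driver 2 is out=occurs, Lower axle counter 2 is inoperative=not → at least one input occurs → occurs.
Rail signal shows false clear [AND]: Signal drive fails=occurs, Interlocking logic fails=occurs, Power supply 2 is inoperative=occurs → all inputs occur → occurs.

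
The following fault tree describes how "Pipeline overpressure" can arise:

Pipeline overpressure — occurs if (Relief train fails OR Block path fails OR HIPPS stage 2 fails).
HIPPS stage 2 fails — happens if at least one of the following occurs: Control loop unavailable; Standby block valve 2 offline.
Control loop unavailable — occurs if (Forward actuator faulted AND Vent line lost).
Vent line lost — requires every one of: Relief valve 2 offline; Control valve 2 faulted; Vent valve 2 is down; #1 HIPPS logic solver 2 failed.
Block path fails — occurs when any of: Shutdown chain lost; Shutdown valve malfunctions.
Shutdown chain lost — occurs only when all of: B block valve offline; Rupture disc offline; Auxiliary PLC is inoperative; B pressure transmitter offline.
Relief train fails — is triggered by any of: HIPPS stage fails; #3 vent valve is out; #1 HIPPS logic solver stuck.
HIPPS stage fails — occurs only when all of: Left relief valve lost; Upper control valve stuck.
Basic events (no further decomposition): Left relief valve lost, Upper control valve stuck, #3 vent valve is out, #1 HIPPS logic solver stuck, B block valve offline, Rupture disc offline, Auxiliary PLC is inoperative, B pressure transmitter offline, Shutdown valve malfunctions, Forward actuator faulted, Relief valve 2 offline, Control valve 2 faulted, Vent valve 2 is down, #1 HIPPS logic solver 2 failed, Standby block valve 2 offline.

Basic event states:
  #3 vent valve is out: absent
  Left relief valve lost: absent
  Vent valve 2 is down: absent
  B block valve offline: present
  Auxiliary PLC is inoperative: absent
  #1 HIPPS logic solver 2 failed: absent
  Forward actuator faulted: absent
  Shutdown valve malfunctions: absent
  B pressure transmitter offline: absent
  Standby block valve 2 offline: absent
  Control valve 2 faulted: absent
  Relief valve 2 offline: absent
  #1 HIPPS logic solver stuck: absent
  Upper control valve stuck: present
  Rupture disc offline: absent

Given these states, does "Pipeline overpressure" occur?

HIPPS stage fails [AND]: Left relief valve lost=not, Upper control valve stuck=occurs → not all inputs occur → does not occur.
Relief train fails [OR]: HIPPS stage fails=not, #3 vent valve is out=not, #1 HIPPS logic solver stuck=not → no input occurs → does not occur.
Shutdown chain lost [AND]: B block valve offline=occurs, Rupture disc offline=not, Auxiliary PLC is inoperative=not, B pressure transmitter offline=not → not all inputs occur → does not occur.
Block path fails [OR]: Shutdown chain lost=not, Shutdown valve malfunctions=not → no input occurs → does not occur.
Vent line lost [AND]: Relief valve 2 offline=not, Control valve 2 faulted=not, Vent valve 2 is down=not, #1 HIPPS logic solver 2 failed=not → not all inputs occur → does not occur.
Control loop unavailable [AND]: Forward actuator faulted=not, Vent line lost=not → not all inputs occur → does not occur.
HIPPS stage 2 fails [OR]: Control loop unavailable=not, Standby block valve 2 offline=not → no input occurs → does not occur.
Pipeline overpressure [OR]: Relief train fails=not, Block path fails=not, HIPPS stage 2 fails=not → no input occurs → does not occur.

No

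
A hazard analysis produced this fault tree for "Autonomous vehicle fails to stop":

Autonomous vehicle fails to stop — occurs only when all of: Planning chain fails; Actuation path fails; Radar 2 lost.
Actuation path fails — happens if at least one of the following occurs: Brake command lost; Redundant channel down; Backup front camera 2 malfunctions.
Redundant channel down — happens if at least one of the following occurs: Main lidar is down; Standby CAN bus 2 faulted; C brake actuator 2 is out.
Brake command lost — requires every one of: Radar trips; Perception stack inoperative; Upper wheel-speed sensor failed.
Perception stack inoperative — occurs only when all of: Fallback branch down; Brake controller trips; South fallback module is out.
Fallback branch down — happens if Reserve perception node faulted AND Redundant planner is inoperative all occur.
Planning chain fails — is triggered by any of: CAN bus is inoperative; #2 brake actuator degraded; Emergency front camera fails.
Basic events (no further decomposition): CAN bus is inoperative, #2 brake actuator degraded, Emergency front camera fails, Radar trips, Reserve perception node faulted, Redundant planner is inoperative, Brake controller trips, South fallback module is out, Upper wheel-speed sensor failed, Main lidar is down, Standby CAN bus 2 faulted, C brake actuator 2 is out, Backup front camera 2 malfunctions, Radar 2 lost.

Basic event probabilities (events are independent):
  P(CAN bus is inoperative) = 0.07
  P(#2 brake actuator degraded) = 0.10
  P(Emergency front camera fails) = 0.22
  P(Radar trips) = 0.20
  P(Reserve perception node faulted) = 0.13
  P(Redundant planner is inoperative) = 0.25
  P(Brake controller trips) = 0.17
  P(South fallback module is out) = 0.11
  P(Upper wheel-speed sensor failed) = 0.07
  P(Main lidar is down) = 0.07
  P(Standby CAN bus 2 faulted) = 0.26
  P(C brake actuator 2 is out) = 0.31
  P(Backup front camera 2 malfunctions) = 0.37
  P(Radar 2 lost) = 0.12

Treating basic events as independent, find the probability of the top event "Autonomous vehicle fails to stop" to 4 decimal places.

P(Planning chain fails) [OR] = 1 − (1−0.07) × (1−0.10) × (1−0.22) = 0.347140
P(Fallback branch down) [AND] = 0.13 × 0.25 = 0.032500
P(Perception stack inoperative) [AND] = 0.032500 × 0.17 × 0.11 = 0.000608
P(Brake command lost) [AND] = 0.20 × 0.000608 × 0.07 = 0.000009
P(Redundant channel down) [OR] = 1 − (1−0.07) × (1−0.26) × (1−0.31) = 0.525142
P(Actuation path fails) [OR] = 1 − (1−0.000009) × (1−0.525142) × (1−0.37) = 0.700842
P(Autonomous vehicle fails to stop) [AND] = 0.347140 × 0.700842 × 0.12 = 0.029195
Rounded to 4 decimal places: P(Autonomous vehicle fails to stop) ≈ 0.0292.

0.0292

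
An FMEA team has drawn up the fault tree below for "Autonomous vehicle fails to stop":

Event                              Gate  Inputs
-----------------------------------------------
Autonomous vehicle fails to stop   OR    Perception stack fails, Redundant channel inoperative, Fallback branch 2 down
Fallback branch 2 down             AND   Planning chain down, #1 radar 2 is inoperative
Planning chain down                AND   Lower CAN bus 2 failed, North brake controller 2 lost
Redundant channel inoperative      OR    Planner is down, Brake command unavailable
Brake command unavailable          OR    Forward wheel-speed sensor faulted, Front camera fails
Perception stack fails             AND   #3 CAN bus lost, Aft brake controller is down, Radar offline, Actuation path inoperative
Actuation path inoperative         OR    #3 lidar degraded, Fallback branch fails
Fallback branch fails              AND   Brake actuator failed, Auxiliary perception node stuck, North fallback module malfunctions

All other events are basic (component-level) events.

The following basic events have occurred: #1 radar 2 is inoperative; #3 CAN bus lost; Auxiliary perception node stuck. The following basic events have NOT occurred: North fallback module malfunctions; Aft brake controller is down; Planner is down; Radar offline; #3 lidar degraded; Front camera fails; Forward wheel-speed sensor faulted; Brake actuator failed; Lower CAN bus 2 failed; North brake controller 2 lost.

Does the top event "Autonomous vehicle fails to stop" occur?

No

Fallback branch fails [AND]: Brake actuator failed=not, Auxiliary perception node stuck=occurs, North fallback module malfunctions=not → not all inputs occur → does not occur.
Actuation path inoperative [OR]: #3 lidar degraded=not, Fallback branch fails=not → no input occurs → does not occur.
Perception stack fails [AND]: #3 CAN bus lost=occurs, Aft brake controller is down=not, Radar offline=not, Actuation path inoperative=not → not all inputs occur → does not occur.
Brake command unavailable [OR]: Forward wheel-speed sensor faulted=not, Front camera fails=not → no input occurs → does not occur.
Redundant channel inoperative [OR]: Planner is down=not, Brake command unavailable=not → no input occurs → does not occur.
Planning chain down [AND]: Lower CAN bus 2 failed=not, North brake controller 2 lost=not → not all inputs occur → does not occur.
Fallback branch 2 down [AND]: Planning chain down=not, #1 radar 2 is inoperative=occurs → not all inputs occur → does not occur.
Autonomous vehicle fails to stop [OR]: Perception stack fails=not, Redundant channel inoperative=not, Fallback branch 2 down=not → no input occurs → does not occur.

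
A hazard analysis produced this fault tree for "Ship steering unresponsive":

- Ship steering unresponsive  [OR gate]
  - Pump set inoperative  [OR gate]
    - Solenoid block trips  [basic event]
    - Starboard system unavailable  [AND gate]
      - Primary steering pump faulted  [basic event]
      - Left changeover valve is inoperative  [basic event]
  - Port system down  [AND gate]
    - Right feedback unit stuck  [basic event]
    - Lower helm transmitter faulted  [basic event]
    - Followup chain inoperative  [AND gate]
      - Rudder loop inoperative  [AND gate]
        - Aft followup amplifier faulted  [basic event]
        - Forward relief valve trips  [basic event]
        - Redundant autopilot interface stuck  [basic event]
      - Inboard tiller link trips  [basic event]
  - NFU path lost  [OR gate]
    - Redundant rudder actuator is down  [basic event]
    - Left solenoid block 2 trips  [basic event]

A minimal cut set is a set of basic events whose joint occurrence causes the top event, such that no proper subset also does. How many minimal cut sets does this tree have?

Starboard system unavailable [AND]: one cut set from each child combined → 1 × 1 = 1 cut set(s).
Pump set inoperative [OR]: union of children's cut sets → 2 cut set(s).
Rudder loop inoperative [AND]: one cut set from each child combined → 1 × 1 × 1 = 1 cut set(s).
Followup chain inoperative [AND]: one cut set from each child combined → 1 × 1 = 1 cut set(s).
Port system down [AND]: one cut set from each child combined → 1 × 1 × 1 = 1 cut set(s).
NFU path lost [OR]: union of children's cut sets → 2 cut set(s).
Ship steering unresponsive [OR]: union of children's cut sets → 5 cut set(s).
Minimal cut sets: {Solenoid block trips}; {Left changeover valve is inoperative, Primary steering pump faulted}; {Aft followup amplifier faulted, Forward relief valve trips, Inboard tiller link trips, Lower helm transmitter faulted, Redundant autopilot interface stuck, Right feedback unit stuck}; {Redundant rudder actuator is down}; {Left solenoid block 2 trips}.

5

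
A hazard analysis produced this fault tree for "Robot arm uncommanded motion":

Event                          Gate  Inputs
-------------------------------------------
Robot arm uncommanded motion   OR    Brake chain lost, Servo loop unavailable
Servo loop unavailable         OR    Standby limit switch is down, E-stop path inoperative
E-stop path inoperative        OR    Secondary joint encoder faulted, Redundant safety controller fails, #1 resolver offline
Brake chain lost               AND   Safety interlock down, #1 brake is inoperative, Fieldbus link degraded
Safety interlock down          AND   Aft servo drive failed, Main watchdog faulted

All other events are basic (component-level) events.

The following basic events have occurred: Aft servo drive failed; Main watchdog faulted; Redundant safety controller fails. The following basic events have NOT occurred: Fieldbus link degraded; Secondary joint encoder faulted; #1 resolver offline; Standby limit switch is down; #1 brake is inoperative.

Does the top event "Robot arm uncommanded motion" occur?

Yes

Safety interlock down [AND]: Aft servo drive failed=occurs, Main watchdog faulted=occurs → all inputs occur → occurs.
Brake chain lost [AND]: Safety interlock down=occurs, #1 brake is inoperative=not, Fieldbus link degraded=not → not all inputs occur → does not occur.
E-stop path inoperative [OR]: Secondary joint encoder faulted=not, Redundant safety controller fails=occurs, #1 resolver offline=not → at least one input occurs → occurs.
Servo loop unavailable [OR]: Standby limit switch is down=not, E-stop path inoperative=occurs → at least one input occurs → occurs.
Robot arm uncommanded motion [OR]: Brake chain lost=not, Servo loop unavailable=occurs → at least one input occurs → occurs.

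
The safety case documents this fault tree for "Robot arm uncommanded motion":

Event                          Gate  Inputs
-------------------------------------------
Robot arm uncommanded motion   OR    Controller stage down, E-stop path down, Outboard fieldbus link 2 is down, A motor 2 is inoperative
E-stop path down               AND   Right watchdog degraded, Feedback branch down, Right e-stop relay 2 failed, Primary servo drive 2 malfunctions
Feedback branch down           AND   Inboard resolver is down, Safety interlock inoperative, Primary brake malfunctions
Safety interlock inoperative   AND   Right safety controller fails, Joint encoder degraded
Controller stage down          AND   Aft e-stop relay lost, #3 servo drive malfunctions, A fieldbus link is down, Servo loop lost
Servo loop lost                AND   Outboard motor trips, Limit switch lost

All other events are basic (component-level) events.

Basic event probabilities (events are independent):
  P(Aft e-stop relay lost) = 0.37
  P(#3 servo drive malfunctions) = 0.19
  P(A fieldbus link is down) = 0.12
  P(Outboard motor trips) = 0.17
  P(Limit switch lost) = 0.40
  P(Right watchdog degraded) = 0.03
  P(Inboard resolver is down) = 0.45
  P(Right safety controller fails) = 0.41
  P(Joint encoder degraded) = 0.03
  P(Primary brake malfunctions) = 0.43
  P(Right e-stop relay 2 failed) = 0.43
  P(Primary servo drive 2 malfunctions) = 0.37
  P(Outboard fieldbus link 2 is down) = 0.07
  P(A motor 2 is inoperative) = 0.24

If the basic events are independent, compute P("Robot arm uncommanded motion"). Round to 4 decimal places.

0.2936

P(Servo loop lost) [AND] = 0.17 × 0.40 = 0.068000
P(Controller stage down) [AND] = 0.37 × 0.19 × 0.12 × 0.068000 = 0.000574
P(Safety interlock inoperative) [AND] = 0.41 × 0.03 = 0.012300
P(Feedback branch down) [AND] = 0.45 × 0.012300 × 0.43 = 0.002380
P(E-stop path down) [AND] = 0.03 × 0.002380 × 0.43 × 0.37 = 0.000011
P(Robot arm uncommanded motion) [OR] = 1 − (1−0.000574) × (1−0.000011) × (1−0.07) × (1−0.24) = 0.293613
Rounded to 4 decimal places: P(Robot arm uncommanded motion) ≈ 0.2936.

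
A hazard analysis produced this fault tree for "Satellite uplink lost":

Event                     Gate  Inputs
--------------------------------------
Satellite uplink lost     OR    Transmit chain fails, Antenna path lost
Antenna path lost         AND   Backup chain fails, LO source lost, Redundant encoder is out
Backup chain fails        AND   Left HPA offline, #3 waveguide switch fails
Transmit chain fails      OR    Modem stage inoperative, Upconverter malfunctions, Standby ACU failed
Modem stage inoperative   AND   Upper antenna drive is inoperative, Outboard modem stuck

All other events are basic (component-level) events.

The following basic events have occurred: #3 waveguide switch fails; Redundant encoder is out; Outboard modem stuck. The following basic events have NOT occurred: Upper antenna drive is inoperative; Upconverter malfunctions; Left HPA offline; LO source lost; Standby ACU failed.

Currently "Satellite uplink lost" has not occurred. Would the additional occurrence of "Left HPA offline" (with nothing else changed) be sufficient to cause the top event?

Counterfactual: set "Left HPA offline" to occurred.
Modem stage inoperative [AND]: Upper antenna drive is inoperative=not, Outboard modem stuck=occurs → not all inputs occur → does not occur.
Transmit chain fails [OR]: Modem stage inoperative=not, Upconverter malfunctions=not, Standby ACU failed=not → no input occurs → does not occur.
Backup chain fails [AND]: Left HPA offline=occurs, #3 waveguide switch fails=occurs → all inputs occur → occurs.
Antenna path lost [AND]: Backup chain fails=occurs, LO source lost=not, Redundant encoder is out=occurs → not all inputs occur → does not occur.
Satellite uplink lost [OR]: Transmit chain fails=not, Antenna path lost=not → no input occurs → does not occur.

No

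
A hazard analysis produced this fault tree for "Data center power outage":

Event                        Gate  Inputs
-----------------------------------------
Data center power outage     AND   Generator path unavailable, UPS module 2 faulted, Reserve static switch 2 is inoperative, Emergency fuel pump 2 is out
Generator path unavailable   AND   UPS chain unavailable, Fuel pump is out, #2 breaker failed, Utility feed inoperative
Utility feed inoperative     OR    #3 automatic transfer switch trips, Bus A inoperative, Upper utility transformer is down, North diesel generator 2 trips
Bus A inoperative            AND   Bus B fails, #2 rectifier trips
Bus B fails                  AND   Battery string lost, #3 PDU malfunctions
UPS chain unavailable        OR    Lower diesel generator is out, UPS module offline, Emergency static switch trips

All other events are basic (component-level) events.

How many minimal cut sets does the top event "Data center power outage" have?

UPS chain unavailable [OR]: union of children's cut sets → 3 cut set(s).
Bus B fails [AND]: one cut set from each child combined → 1 × 1 = 1 cut set(s).
Bus A inoperative [AND]: one cut set from each child combined → 1 × 1 = 1 cut set(s).
Utility feed inoperative [OR]: union of children's cut sets → 4 cut set(s).
Generator path unavailable [AND]: one cut set from each child combined → 3 × 1 × 1 × 4 = 12 cut set(s).
Data center power outage [AND]: one cut set from each child combined → 12 × 1 × 1 × 1 = 12 cut set(s).

12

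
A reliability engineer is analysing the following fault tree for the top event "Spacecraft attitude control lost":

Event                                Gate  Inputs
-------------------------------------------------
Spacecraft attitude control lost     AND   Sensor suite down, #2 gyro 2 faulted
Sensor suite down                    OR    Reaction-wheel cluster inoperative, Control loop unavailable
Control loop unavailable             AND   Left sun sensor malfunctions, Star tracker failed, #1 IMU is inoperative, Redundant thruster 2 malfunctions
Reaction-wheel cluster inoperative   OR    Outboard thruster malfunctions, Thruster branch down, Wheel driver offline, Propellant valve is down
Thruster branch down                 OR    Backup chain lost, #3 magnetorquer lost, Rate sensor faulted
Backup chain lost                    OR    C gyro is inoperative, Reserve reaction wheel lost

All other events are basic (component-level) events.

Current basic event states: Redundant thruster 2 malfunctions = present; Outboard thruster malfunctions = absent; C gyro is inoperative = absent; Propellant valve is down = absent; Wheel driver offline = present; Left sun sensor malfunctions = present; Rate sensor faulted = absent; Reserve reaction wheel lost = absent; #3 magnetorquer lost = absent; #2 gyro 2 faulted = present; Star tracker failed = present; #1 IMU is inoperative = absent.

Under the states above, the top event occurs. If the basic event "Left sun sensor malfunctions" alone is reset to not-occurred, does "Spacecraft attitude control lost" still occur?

Counterfactual: set "Left sun sensor malfunctions" to not occurred.
Backup chain lost [OR]: C gyro is inoperative=not, Reserve reaction wheel lost=not → no input occurs → does not occur.
Thruster branch down [OR]: Backup chain lost=not, #3 magnetorquer lost=not, Rate sensor faulted=not → no input occurs → does not occur.
Reaction-wheel cluster inoperative [OR]: Outboard thruster malfunctions=not, Thruster branch down=not, Wheel driver offline=occurs, Propellant valve is down=not → at least one input occurs → occurs.
Control loop unavailable [AND]: Left sun sensor malfunctions=not, Star tracker failed=occurs, #1 IMU is inoperative=not, Redundant thruster 2 malfunctions=occurs → not all inputs occur → does not occur.
Sensor suite down [OR]: Reaction-wheel cluster inoperative=occurs, Control loop unavailable=not → at least one input occurs → occurs.
Spacecraft attitude control lost [AND]: Sensor suite down=occurs, #2 gyro 2 faulted=occurs → all inputs occur → occurs.

Yes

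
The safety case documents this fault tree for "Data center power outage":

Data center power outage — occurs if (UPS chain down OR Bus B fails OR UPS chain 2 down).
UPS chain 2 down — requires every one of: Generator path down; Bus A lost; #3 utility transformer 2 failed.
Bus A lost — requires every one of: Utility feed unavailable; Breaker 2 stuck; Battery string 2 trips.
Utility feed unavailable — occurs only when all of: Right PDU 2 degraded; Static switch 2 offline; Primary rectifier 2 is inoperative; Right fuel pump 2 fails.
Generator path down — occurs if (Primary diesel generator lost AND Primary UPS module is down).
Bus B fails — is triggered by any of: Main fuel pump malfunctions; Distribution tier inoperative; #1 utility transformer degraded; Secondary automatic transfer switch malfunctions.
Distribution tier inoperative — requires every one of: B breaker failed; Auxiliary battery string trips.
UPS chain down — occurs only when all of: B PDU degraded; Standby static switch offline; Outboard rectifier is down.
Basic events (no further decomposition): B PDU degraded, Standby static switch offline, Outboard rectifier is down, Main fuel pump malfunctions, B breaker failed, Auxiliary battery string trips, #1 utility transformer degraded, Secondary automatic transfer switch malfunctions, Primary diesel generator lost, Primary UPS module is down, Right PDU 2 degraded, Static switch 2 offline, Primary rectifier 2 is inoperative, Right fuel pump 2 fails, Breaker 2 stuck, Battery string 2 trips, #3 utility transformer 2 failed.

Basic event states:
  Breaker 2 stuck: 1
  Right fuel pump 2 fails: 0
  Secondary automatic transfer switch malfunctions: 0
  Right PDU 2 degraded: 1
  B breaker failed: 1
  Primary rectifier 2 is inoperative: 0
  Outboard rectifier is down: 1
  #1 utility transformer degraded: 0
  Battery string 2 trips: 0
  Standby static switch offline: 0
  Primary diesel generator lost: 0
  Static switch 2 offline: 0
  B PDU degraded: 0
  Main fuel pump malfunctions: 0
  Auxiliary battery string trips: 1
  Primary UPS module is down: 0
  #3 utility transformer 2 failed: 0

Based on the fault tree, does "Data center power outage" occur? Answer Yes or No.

UPS chain down [AND]: B PDU degraded=not, Standby static switch offline=not, Outboard rectifier is down=occurs → not all inputs occur → does not occur.
Distribution tier inoperative [AND]: B breaker failed=occurs, Auxiliary battery string trips=occurs → all inputs occur → occurs.
Bus B fails [OR]: Main fuel pump malfunctions=not, Distribution tier inoperative=occurs, #1 utility transformer degraded=not, Secondary automatic transfer switch malfunctions=not → at least one input occurs → occurs.
Generator path down [AND]: Primary diesel generator lost=not, Primary UPS module is down=not → not all inputs occur → does not occur.
Utility feed unavailable [AND]: Right PDU 2 degraded=occurs, Static switch 2 offline=not, Primary rectifier 2 is inoperative=not, Right fuel pump 2 fails=not → not all inputs occur → does not occur.
Bus A lost [AND]: Utility feed unavailable=not, Breaker 2 stuck=occurs, Battery string 2 trips=not → not all inputs occur → does not occur.
UPS chain 2 down [AND]: Generator path down=not, Bus A lost=not, #3 utility transformer 2 failed=not → not all inputs occur → does not occur.
Data center power outage [OR]: UPS chain down=not, Bus B fails=occurs, UPS chain 2 down=not → at least one input occurs → occurs.

Yes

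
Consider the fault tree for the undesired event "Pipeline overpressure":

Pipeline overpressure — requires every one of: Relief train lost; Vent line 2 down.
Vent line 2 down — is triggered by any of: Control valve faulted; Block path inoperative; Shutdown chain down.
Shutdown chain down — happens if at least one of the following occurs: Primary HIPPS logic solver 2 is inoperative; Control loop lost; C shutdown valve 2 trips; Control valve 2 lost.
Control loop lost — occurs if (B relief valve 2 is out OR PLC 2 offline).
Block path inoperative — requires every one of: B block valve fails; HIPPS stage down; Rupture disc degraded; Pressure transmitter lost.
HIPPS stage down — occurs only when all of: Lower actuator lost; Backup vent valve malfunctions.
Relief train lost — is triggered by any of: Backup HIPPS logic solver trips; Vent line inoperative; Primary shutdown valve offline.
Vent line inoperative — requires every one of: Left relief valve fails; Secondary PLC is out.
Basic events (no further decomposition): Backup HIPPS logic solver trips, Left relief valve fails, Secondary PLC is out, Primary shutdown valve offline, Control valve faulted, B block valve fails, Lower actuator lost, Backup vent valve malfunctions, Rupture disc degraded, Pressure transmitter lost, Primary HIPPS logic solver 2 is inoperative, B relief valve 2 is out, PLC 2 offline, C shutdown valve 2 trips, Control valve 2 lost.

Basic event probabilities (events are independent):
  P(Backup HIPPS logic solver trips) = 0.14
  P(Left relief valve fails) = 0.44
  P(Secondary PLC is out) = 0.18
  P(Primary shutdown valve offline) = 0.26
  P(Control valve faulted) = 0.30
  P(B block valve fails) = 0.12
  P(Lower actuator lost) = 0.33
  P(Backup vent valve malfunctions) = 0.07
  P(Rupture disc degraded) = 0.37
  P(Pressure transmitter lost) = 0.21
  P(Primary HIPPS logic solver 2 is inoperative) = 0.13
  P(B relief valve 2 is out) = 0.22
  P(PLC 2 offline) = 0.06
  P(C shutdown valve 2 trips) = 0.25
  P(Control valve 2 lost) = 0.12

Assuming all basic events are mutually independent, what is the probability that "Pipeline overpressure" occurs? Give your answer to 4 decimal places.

P(Vent line inoperative) [AND] = 0.44 × 0.18 = 0.079200
P(Relief train lost) [OR] = 1 − (1−0.14) × (1−0.079200) × (1−0.26) = 0.414003
P(HIPPS stage down) [AND] = 0.33 × 0.07 = 0.023100
P(Block path inoperative) [AND] = 0.12 × 0.023100 × 0.37 × 0.21 = 0.000215
P(Control loop lost) [OR] = 1 − (1−0.22) × (1−0.06) = 0.266800
P(Shutdown chain down) [OR] = 1 − (1−0.13) × (1−0.266800) × (1−0.25) × (1−0.12) = 0.578997
P(Vent line 2 down) [OR] = 1 − (1−0.30) × (1−0.000215) × (1−0.578997) = 0.705361
P(Pipeline overpressure) [AND] = 0.414003 × 0.705361 = 0.292022
Rounded to 4 decimal places: P(Pipeline overpressure) ≈ 0.2920.

0.2920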